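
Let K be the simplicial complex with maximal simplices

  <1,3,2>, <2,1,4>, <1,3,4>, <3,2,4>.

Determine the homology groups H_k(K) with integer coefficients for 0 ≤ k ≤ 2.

H_0 = Z,  H_1 = 0,  H_2 = Z.

Take the total order 1 < 2 < 3 < 4 on the vertex set. Then K (dimension 2) consists of the simplices:

  0-simplices (4): [1], [2], [3], [4]
  1-simplices (6): [1,2], [1,3], [1,4], [2,3], [2,4], [3,4]
  2-simplices (4): [1,2,3], [1,2,4], [1,3,4], [2,3,4]

so the chain groups are C_0 ≅ Z^4, C_1 ≅ Z^6, C_2 ≅ Z^4.

The boundary map ∂_1: C_1 → C_0 maps an edge to its endpoints' difference, ∂[p,q] = q − p.
The 4×6 boundary matrix has rank 3 and Smith normal form diag(1,1,1).

Boundary ∂_2: C_2 → C_1 sends each 2-simplex [p,q,r] to [q,r] − [p,r] + [p,q]. For instance
  ∂[1,2,4] = [2,4] − [1,4] + [1,2],
  ∂[1,2,3] = [2,3] − [1,3] + [1,2].
This gives a 6×4 integer matrix of rank 3; reducing to Smith normal form yields diagonal entries (1,1,1).

Reading off H_k = ker ∂_k / im ∂_{k+1}:

  H_0: rank C_0 − rank ∂_1 = 4 − 3 = 1, and the invariant factors of ∂_1 are all 1, so H_0 = Z.
  H_1: rank ker ∂_1 − rank ∂_2 = (6 − 3) − 3 = 0, and the invariant factors of ∂_2 are all 1, so H_1 = 0.
  H_2: rank ker ∂_2 − rank ∂_3 = (4 − 3) − 0 = 1, and there is no ∂_3, so H_2 = Z.

(K is a triangulation of the 2-sphere S^2.)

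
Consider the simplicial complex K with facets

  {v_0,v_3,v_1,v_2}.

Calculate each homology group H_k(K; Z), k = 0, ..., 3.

H_0 ≅ Z,  H_1 = 0,  H_2 = 0,  H_3 = 0.

K has 4 vertices, 6 edges, 4 triangles, 1 3-simplex.
rank ∂_0 = 0, rank ∂_1 = 3 ⇒ b_0 = 4 − 0 − 3 = 1; all invariant factors of ∂_1 are 1 so no torsion. So H_0 ≅ Z.
rank ∂_1 = 3, rank ∂_2 = 3 ⇒ b_1 = 6 − 3 − 3 = 0; all invariant factors of ∂_2 are 1 so no torsion. So H_1 ≅ 0.
rank ∂_2 = 3, rank ∂_3 = 1 ⇒ b_2 = 4 − 3 − 1 = 0; all invariant factors of ∂_3 are 1 so no torsion. So H_2 ≅ 0.
rank ∂_3 = 1, rank ∂_4 = 0 ⇒ b_3 = 1 − 1 − 0 = 0. So H_3 ≅ 0.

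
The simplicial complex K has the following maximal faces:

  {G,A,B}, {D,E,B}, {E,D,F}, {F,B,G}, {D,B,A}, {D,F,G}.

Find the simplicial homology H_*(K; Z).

H_0 ≅ Z,  H_1 ≅ Z,  H_2 = 0.

Fix the vertex order A < B < D < E < F < G and write every simplex with vertices in increasing order. Then dim K = 2 and the simplices of K are:

  0-simplices (6): A, B, D, E, F, G
  1-simplices (12): AB, AD, AG, BD, BE, BF, BG, DE, DF, DG, EF, FG
  2-simplices (6): ABD, ABG, BDE, BFG, DEF, DFG

Hence C_0 ≅ Z^6, C_1 ≅ Z^12, C_2 ≅ Z^6.

The boundary map ∂_1: C_1 → C_0 sends each edge [p,q] (with p < q) to q − p.
The resulting 6×12 matrix has rank 5, and its Smith normal form has invariant factors (1,1,1,1,1).

∂_2: C_2 → C_1 acts by ∂[p,q,r] = [q,r] − [p,r] + [p,q]. For instance
  ∂DEF = EF − DF + DE,
  ∂ABD = BD − AD + AB.
This gives a 12×6 integer matrix of rank 6; reducing to Smith normal form yields diagonal entries (1,1,1,1,1,1).

From H_k ≅ ker(∂_k) / im(∂_{k+1}) we obtain:

  H_0: rank C_0 − rank ∂_1 = 6 − 5 = 1, and the invariant factors of ∂_1 are all 1, so H_0 ≅ Z.
  H_1: rank ker ∂_1 − rank ∂_2 = (12 − 5) − 6 = 1, and the invariant factors of ∂_2 are all 1, so H_1 ≅ Z.
  H_2: rank ker ∂_2 − rank ∂_3 = (6 − 6) − 0 = 0, and there is no ∂_3, so H_2 ≅ 0.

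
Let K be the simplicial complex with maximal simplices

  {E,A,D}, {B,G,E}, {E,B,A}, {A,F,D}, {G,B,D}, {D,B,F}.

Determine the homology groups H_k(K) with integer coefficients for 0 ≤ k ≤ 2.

Fix the vertex order A < B < D < E < F < G and write every simplex with vertices in increasing order. Then dim K = 2 and the simplices of K are:

  0-simplices (6): A, B, D, E, F, G
  1-simplices (12): AB, AD, AE, AF, BD, BE, BF, BG, DE, DF, DG, EG
  2-simplices (6): ABE, ADE, ADF, BDF, BDG, BEG

giving chain groups C_0 ≅ Z^6, C_1 ≅ Z^12, C_2 ≅ Z^6.

The boundary map ∂_1: C_1 → C_0 is given by ∂[p,q] = [q] − [p].
The resulting 6×12 matrix has rank 5, and its Smith normal form has invariant factors (1,1,1,1,1).

∂_2: C_2 → C_1 sends each 2-simplex [p,q,r] to [q,r] − [p,r] + [p,q]. For instance
  ∂ADE = DE − AE + AD,
  ∂BDG = DG − BG + BD.
The 12×6 boundary matrix has rank 6 and Smith normal form diag(1,1,1,1,1,1).

From H_k ≅ ker(∂_k) / im(∂_{k+1}) we obtain:

  H_0: rank C_0 − rank ∂_1 = 6 − 5 = 1, and the invariant factors of ∂_1 are all 1, so H_0 = Z.
  H_1: rank ker ∂_1 − rank ∂_2 = (12 − 5) − 6 = 1, and the invariant factors of ∂_2 are all 1, so H_1 = Z.
  H_2: rank ker ∂_2 − rank ∂_3 = (6 − 6) − 0 = 0, and there is no ∂_3, so H_2 = 0.

As a check, the Euler characteristic is 6 − 12 + 6 = 0, which agrees with 1 − 1 + 0 = 0.
(K is a triangulation of the cylinder S^1 x I.)

H_0 = Z,  H_1 = Z,  H_2 = 0.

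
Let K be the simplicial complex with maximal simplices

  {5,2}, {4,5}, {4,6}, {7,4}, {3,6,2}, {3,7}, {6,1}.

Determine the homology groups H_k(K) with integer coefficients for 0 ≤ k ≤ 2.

H_0 = Z,  H_1 = Z^2,  H_2 = 0.

Order the vertices as 1 < 2 < 3 < 4 < 5 < 6 < 7. Listing each simplex with vertices in this order, K has dimension 2 with simplices:

  0-simplices (7): [1], [2], [3], [4], [5], [6], [7]
  1-simplices (9): [1,6], [2,3], [2,5], [2,6], [3,6], [3,7], [4,5], [4,6], [4,7]
  2-simplices (1): [2,3,6]

giving chain groups C_0 ≅ Z^7, C_1 ≅ Z^9, C_2 ≅ Z^1.

The boundary map ∂_1: C_1 → C_0 sends each edge [p,q] (with p < q) to q − p. For instance
  ∂[3,6] = [6] − [3].
The resulting 7×9 matrix has rank 6, and its Smith normal form has invariant factors (1,1,1,1,1,1).

Boundary ∂_2: C_2 → C_1 maps a triangle to the signed sum of its edges. For instance
  ∂[2,3,6] = [3,6] − [2,6] + [2,3].
The resulting 9×1 matrix has rank 1, and its Smith normal form has invariant factors (1).

Now H_k = ker ∂_k / im ∂_{k+1}, so:

  H_0: rank C_0 − rank ∂_1 = 7 − 6 = 1, and the invariant factors of ∂_1 are all 1, so H_0 = Z.
  H_1: rank ker ∂_1 − rank ∂_2 = (9 − 6) − 1 = 2, and the invariant factors of ∂_2 are all 1, so H_1 = Z^2.
  H_2: rank ker ∂_2 − rank ∂_3 = (1 − 1) − 0 = 0, and there is no ∂_3, so H_2 = 0.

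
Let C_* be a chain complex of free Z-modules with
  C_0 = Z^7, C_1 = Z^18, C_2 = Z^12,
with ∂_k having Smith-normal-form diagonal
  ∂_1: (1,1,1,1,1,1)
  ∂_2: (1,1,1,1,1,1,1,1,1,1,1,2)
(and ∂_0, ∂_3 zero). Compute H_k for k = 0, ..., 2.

H_0: b_0 = 7 − 0 − 6 = 1; torsion from ∂_1 factors > 1: none. So H_0 ≅ Z.
H_1: b_1 = 18 − 6 − 12 = 0; torsion from ∂_2 factors > 1: [2]. So H_1 ≅ Z_2.
H_2: b_2 = 12 − 12 − 0 = 0; torsion from ∂_3 factors > 1: none. So H_2 ≅ 0.

H_0 ≅ Z,  H_1 ≅ Z_2,  H_2 = 0.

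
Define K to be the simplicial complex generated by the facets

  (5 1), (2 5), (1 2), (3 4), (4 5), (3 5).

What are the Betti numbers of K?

b_0 = 1, b_1 = 2.

Take the total order 1 < 2 < 3 < 4 < 5 on the vertex set. Then K (dimension 1) consists of the simplices:

  0-simplices (5): [1], [2], [3], [4], [5]
  1-simplices (6): [1,2], [1,5], [2,5], [3,4], [3,5], [4,5]

giving chain groups C_0 ≅ Z^5, C_1 ≅ Z^6.

Boundary ∂_1: C_1 → C_0 is given by ∂[p,q] = [q] − [p]. For instance
  ∂[3,4] = [4] − [3].
As a 5×6 matrix over Z this has rank 4, with invariant factors (1,1,1,1).

From H_k ≅ ker(∂_k) / im(∂_{k+1}) we obtain:

  H_0: rank C_0 − rank ∂_1 = 5 − 4 = 1, and the invariant factors of ∂_1 are all 1, so H_0 = Z.
  H_1: rank ker ∂_1 − rank ∂_2 = (6 − 4) − 0 = 2, and there is no ∂_2, so H_1 = Z^2.

Hence the Betti numbers are b_0 = 1, b_1 = 2.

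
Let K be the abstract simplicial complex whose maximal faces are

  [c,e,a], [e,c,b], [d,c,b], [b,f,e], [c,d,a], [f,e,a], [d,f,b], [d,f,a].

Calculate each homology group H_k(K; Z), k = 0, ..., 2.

H_0 ≅ Z,  H_1 = 0,  H_2 ≅ Z.

Take the total order a < b < c < d < e < f on the vertex set. Then K (dimension 2) consists of the simplices:

  0-simplices (6): a, b, c, d, e, f
  1-simplices (12): ac, ad, ae, af, bc, bd, be, bf, cd, ce, df, ef
  2-simplices (8): acd, ace, adf, aef, bcd, bce, bdf, bef

so the chain groups are C_0 ≅ Z^6, C_1 ≅ Z^12, C_2 ≅ Z^8.

Boundary ∂_1: C_1 → C_0 sends each edge [p,q] (with p < q) to q − p. For instance
  ∂bf = f − b.
This gives a 6×12 integer matrix of rank 5; reducing to Smith normal form yields diagonal entries (1,1,1,1,1).

The boundary map ∂_2: C_2 → C_1 acts by ∂[p,q,r] = [q,r] − [p,r] + [p,q]. For instance
  ∂bef = ef − bf + be,
  ∂acd = cd − ad + ac.
This gives a 12×8 integer matrix of rank 7; reducing to Smith normal form yields diagonal entries (1,1,1,1,1,1,1).

From H_k ≅ ker(∂_k) / im(∂_{k+1}) we obtain:

  H_0: rank C_0 − rank ∂_1 = 6 − 5 = 1, and the invariant factors of ∂_1 are all 1, so H_0 ≅ Z.
  H_1: rank ker ∂_1 − rank ∂_2 = (12 − 5) − 7 = 0, and the invariant factors of ∂_2 are all 1, so H_1 ≅ 0.
  H_2: rank ker ∂_2 − rank ∂_3 = (8 − 7) − 0 = 1, and there is no ∂_3, so H_2 ≅ Z.

(K is a triangulation of the 2-sphere S^2.)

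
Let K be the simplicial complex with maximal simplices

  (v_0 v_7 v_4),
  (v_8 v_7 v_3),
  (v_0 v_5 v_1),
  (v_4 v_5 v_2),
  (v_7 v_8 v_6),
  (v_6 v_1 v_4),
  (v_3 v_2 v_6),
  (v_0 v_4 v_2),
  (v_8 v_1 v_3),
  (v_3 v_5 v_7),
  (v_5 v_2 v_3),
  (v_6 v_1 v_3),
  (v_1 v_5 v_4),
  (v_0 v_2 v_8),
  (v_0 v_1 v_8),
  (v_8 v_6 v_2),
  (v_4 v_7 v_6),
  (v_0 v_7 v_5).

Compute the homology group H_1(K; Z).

H_1 ≅ Z × Z/2.

Fix the vertex order v_0 < v_1 < v_2 < v_3 < v_4 < v_5 < v_6 < v_7 < v_8 and write every simplex with vertices in increasing order. Then dim K = 2 and the simplices of K are:

  0-simplices (9): [v_0], [v_1], [v_2], [v_3], [v_4], [v_5], [v_6], [v_7], [v_8]
  1-simplices (27): (27 of them)
  2-simplices (18): (18 of them)

Hence C_0 ≅ Z^9, C_1 ≅ Z^27, C_2 ≅ Z^18.

Boundary ∂_1: C_1 → C_0 sends each edge [p,q] (with p < q) to q − p. For instance
  ∂[v_3,v_5] = [v_5] − [v_3].
The resulting 9×27 matrix has rank 8, and its Smith normal form has invariant factors (1,1,1,1,1,1,1,1).

The boundary map ∂_2: C_2 → C_1 sends each 2-simplex [p,q,r] to [q,r] − [p,r] + [p,q]. For instance
  ∂[v_1,v_3,v_8] = [v_3,v_8] − [v_1,v_8] + [v_1,v_3],
  ∂[v_0,v_1,v_5] = [v_1,v_5] − [v_0,v_5] + [v_0,v_1].
The 27×18 boundary matrix has rank 18 and Smith normal form diag(1,1,1,1,1,1,1,1,1,1,1,1,1,1,1,1,1,2).

Reading off H_k = ker ∂_k / im ∂_{k+1}:

  H_1: rank ker ∂_1 − rank ∂_2 = (27 − 8) − 18 = 1, and ∂_2 has invariant factor 2 > 1, so H_1 = Z × Z/2.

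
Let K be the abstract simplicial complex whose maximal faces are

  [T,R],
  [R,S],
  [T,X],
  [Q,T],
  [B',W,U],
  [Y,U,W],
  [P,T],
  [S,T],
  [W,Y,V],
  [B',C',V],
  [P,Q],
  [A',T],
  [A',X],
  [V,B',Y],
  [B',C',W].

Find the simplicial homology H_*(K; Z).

H_0 ≅ Z^2,  H_1 ≅ Z^4,  H_2 = 0.

We work with the vertex ordering P < Q < R < S < T < U < V < W < X < Y < A' < B' < C'. The simplices of K, each written with vertices in increasing order, are:

  0-simplices (13): [P], [Q], [R], [S], [T], [U], [V], [W], [X], [Y], [A'], [B'], [C']
  1-simplices (21): [P,Q], [P,T], [Q,T], [R,S], [R,T], [S,T], [T,X], [T,A'], [U,W], [U,Y], [U,B'], [V,W], [V,Y], [V,B'], [V,C'], [W,Y], [W,B'], [W,C'], [X,A'], [Y,B'], [B',C']
  2-simplices (6): [U,W,Y], [U,W,B'], [V,W,Y], [V,Y,B'], [V,B',C'], [W,B',C']

so the chain groups are C_0 ≅ Z^13, C_1 ≅ Z^21, C_2 ≅ Z^6.

The boundary map ∂_1: C_1 → C_0 maps an edge to its endpoints' difference, ∂[p,q] = q − p. For instance
  ∂[U,Y] = [Y] − [U].
As a 13×21 matrix over Z this has rank 11, with invariant factors (1,1,1,1,1,1,1,1,1,1,1).

Boundary ∂_2: C_2 → C_1 sends each 2-simplex [p,q,r] to [q,r] − [p,r] + [p,q]. For instance
  ∂[U,W,B'] = [W,B'] − [U,B'] + [U,W],
  ∂[W,B',C'] = [B',C'] − [W,C'] + [W,B'].
The resulting 21×6 matrix has rank 6, and its Smith normal form has invariant factors (1,1,1,1,1,1).

Computing H_k = (kernel of ∂_k) / (image of ∂_{k+1}):

  H_0: rank C_0 − rank ∂_1 = 13 − 11 = 2, and the invariant factors of ∂_1 are all 1, so H_0 = Z^2.
  H_1: rank ker ∂_1 − rank ∂_2 = (21 − 11) − 6 = 4, and the invariant factors of ∂_2 are all 1, so H_1 = Z^4.
  H_2: rank ker ∂_2 − rank ∂_3 = (6 − 6) − 0 = 0, and there is no ∂_3, so H_2 = 0.

As a check, the Euler characteristic is 13 − 21 + 6 = -2, which agrees with 2 − 4 + 0 = -2.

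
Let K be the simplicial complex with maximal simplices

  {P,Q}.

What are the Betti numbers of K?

b_0 = 1, b_1 = 0.

Fix the vertex order P < Q and write every simplex with vertices in increasing order. Then dim K = 1 and the simplices of K are:

  0-simplices (2): P, Q
  1-simplices (1): PQ

Hence C_0 ≅ Z^2, C_1 ≅ Z^1.

∂_1: C_1 → C_0 sends each edge [p,q] (with p < q) to q − p. For instance
  ∂PQ = Q − P.
As a 2×1 matrix over Z this has rank 1, with invariant factors (1).

Now H_k = ker ∂_k / im ∂_{k+1}, so:

  H_0: rank C_0 − rank ∂_1 = 2 − 1 = 1, and the invariant factors of ∂_1 are all 1, so H_0 = Z.
  H_1: rank ker ∂_1 − rank ∂_2 = (1 − 1) − 0 = 0, and there is no ∂_2, so H_1 = 0.

Hence the Betti numbers are b_0 = 1, b_1 = 0.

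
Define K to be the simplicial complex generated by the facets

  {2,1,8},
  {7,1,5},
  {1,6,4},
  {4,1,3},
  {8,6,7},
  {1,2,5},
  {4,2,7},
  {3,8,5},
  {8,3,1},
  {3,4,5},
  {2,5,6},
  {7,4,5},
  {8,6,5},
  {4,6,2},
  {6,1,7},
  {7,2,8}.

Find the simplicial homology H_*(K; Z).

H_0 ≅ Z,  H_1 ≅ Z^2,  H_2 ≅ Z.

We work with the vertex ordering 1 < 2 < 3 < 4 < 5 < 6 < 7 < 8. The simplices of K, each written with vertices in increasing order, are:

  0-simplices (8): [1], [2], [3], [4], [5], [6], [7], [8]
  1-simplices (24): (24 of them)
  2-simplices (16): [1,2,5], [1,2,8], [1,3,4], [1,3,8], [1,4,6], [1,5,7], [1,6,7], [2,4,6], [2,4,7], [2,5,6], [2,7,8], [3,4,5], [3,5,8], [4,5,7], [5,6,8], [6,7,8]

giving chain groups C_0 ≅ Z^8, C_1 ≅ Z^24, C_2 ≅ Z^16.

∂_1: C_1 → C_0 maps an edge to its endpoints' difference, ∂[p,q] = q − p. For instance
  ∂[4,6] = [6] − [4].
This gives a 8×24 integer matrix of rank 7; reducing to Smith normal form yields diagonal entries (1,1,1,1,1,1,1).

∂_2: C_2 → C_1 acts by ∂[p,q,r] = [q,r] − [p,r] + [p,q]. For instance
  ∂[2,4,7] = [4,7] − [2,7] + [2,4],
  ∂[1,2,8] = [2,8] − [1,8] + [1,2].
The resulting 24×16 matrix has rank 15, and its Smith normal form has invariant factors (1,1,1,1,1,1,1,1,1,1,1,1,1,1,1).

From H_k ≅ ker(∂_k) / im(∂_{k+1}) we obtain:

  H_0: rank C_0 − rank ∂_1 = 8 − 7 = 1, and the invariant factors of ∂_1 are all 1, so H_0 ≅ Z.
  H_1: rank ker ∂_1 − rank ∂_2 = (24 − 7) − 15 = 2, and the invariant factors of ∂_2 are all 1, so H_1 ≅ Z^2.
  H_2: rank ker ∂_2 − rank ∂_3 = (16 − 15) − 0 = 1, and there is no ∂_3, so H_2 ≅ Z.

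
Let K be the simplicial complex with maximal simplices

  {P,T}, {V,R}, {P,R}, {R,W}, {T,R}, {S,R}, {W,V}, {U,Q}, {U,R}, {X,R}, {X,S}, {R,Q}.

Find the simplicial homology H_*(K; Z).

K has 9 vertices, 12 edges.
rank ∂_0 = 0, rank ∂_1 = 8 ⇒ b_0 = 9 − 0 − 8 = 1; all invariant factors of ∂_1 are 1 so no torsion. So H_0 = Z.
rank ∂_1 = 8, rank ∂_2 = 0 ⇒ b_1 = 12 − 8 − 0 = 4. So H_1 = Z^4.

H_0 ≅ Z,  H_1 ≅ Z^4.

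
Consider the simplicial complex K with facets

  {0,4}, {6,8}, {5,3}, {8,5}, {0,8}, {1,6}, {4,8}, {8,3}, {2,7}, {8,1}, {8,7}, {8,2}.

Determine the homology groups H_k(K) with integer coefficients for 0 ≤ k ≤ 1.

H_0 = Z,  H_1 = Z^4.

We work with the vertex ordering 0 < 1 < 2 < 3 < 4 < 5 < 6 < 7 < 8. The simplices of K, each written with vertices in increasing order, are:

  0-simplices (9): [0], [1], [2], [3], [4], [5], [6], [7], [8]
  1-simplices (12): [0,4], [0,8], [1,6], [1,8], [2,7], [2,8], [3,5], [3,8], [4,8], [5,8], [6,8], [7,8]

giving chain groups C_0 ≅ Z^9, C_1 ≅ Z^12.

The boundary map ∂_1: C_1 → C_0 sends each edge [p,q] (with p < q) to q − p.
As a 9×12 matrix over Z this has rank 8, with invariant factors (1,1,1,1,1,1,1,1).

Now H_k = ker ∂_k / im ∂_{k+1}, so:

  H_0: rank C_0 − rank ∂_1 = 9 − 8 = 1, and the invariant factors of ∂_1 are all 1, so H_0 = Z.
  H_1: rank ker ∂_1 − rank ∂_2 = (12 − 8) − 0 = 4, and there is no ∂_2, so H_1 = Z^4.

As a check, the Euler characteristic is 9 − 12 = -3, which agrees with 1 − 4 = -3.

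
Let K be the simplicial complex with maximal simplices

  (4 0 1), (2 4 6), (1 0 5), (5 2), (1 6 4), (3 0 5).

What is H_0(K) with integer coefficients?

H_0 ≅ Z.

K has 7 vertices, 12 edges, 5 triangles.
rank ∂_0 = 0, rank ∂_1 = 6 ⇒ b_0 = 7 − 0 − 6 = 1; all invariant factors of ∂_1 are 1 so no torsion. So H_0 = Z.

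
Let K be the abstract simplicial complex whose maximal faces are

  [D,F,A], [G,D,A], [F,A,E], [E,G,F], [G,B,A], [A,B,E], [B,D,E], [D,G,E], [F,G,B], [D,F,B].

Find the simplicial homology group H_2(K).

Order the vertices as A < B < D < E < F < G. Listing each simplex with vertices in this order, K has dimension 2 with simplices:

  0-simplices (6): A, B, D, E, F, G
  1-simplices (15): AB, AD, AE, AF, AG, BD, BE, BF, BG, DE, DF, DG, EF, EG, FG
  2-simplices (10): ABE, ABG, ADF, ADG, AEF, BDE, BDF, BFG, DEG, EFG

Hence C_0 ≅ Z^6, C_1 ≅ Z^15, C_2 ≅ Z^10.

∂_1: C_1 → C_0 sends each edge [p,q] (with p < q) to q − p. For instance
  ∂AB = B − A.
This gives a 6×15 integer matrix of rank 5; reducing to Smith normal form yields diagonal entries (1,1,1,1,1).

∂_2: C_2 → C_1 acts by ∂[p,q,r] = [q,r] − [p,r] + [p,q]. For instance
  ∂BDF = DF − BF + BD,
  ∂ADF = DF − AF + AD.
The 15×10 boundary matrix has rank 10 and Smith normal form diag(1,1,1,1,1,1,1,1,1,2).

Reading off H_k = ker ∂_k / im ∂_{k+1}:

  H_2: rank ker ∂_2 − rank ∂_3 = (10 − 10) − 0 = 0, and there is no ∂_3, so H_2 = 0.

(K is a triangulation of the real projective plane RP^2.)

H_2 ≅ 0.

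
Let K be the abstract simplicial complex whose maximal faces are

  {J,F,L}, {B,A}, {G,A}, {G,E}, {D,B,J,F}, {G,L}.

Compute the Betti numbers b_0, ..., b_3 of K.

b_0 = 1, b_1 = 1, b_2 = 0, b_3 = 0.

Order the vertices as A < B < D < E < F < G < J < L. Listing each simplex with vertices in this order, K has dimension 3 with simplices:

  0-simplices (8): A, B, D, E, F, G, J, L
  1-simplices (12): AB, AG, BD, BF, BJ, DF, DJ, EG, FJ, FL, GL, JL
  2-simplices (5): BDF, BDJ, BFJ, DFJ, FJL
  3-simplices (1): BDFJ

Hence C_0 ≅ Z^8, C_1 ≅ Z^12, C_2 ≅ Z^5, C_3 ≅ Z^1.

The boundary map ∂_1: C_1 → C_0 maps an edge to its endpoints' difference, ∂[p,q] = q − p.
The 8×12 boundary matrix has rank 7 and Smith normal form diag(1,1,1,1,1,1,1).

∂_2: C_2 → C_1 sends each 2-simplex [p,q,r] to [q,r] − [p,r] + [p,q]. For instance
  ∂BFJ = FJ − BJ + BF,
  ∂DFJ = FJ − DJ + DF.
The resulting 12×5 matrix has rank 4, and its Smith normal form has invariant factors (1,1,1,1).

Boundary ∂_3: C_3 → C_2 sends each 3-simplex σ to the alternating sum Σ_i (−1)^i (σ with its i-th vertex removed). For instance
  ∂BDFJ = DFJ − BFJ + BDJ − BDF.
The 5×1 boundary matrix has rank 1 and Smith normal form diag(1).

Computing H_k = (kernel of ∂_k) / (image of ∂_{k+1}):

  H_0: rank C_0 − rank ∂_1 = 8 − 7 = 1, and the invariant factors of ∂_1 are all 1, so H_0 ≅ Z.
  H_1: rank ker ∂_1 − rank ∂_2 = (12 − 7) − 4 = 1, and the invariant factors of ∂_2 are all 1, so H_1 ≅ Z.
  H_2: rank ker ∂_2 − rank ∂_3 = (5 − 4) − 1 = 0, and the invariant factors of ∂_3 are all 1, so H_2 ≅ 0.
  H_3: rank ker ∂_3 − rank ∂_4 = (1 − 1) − 0 = 0, and there is no ∂_4, so H_3 ≅ 0.

As a check, the Euler characteristic is 8 − 12 + 5 − 1 = 0, which agrees with 1 − 1 + 0 − 0 = 0.

Hence the Betti numbers are b_0 = 1, b_1 = 1, b_2 = 0, b_3 = 0.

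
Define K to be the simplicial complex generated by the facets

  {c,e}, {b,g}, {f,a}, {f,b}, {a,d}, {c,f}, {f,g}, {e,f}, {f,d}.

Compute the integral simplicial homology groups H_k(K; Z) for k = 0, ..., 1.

H_0 ≅ Z,  H_1 ≅ Z^3.

Fix the vertex order a < b < c < d < e < f < g and write every simplex with vertices in increasing order. Then dim K = 1 and the simplices of K are:

  0-simplices (7): a, b, c, d, e, f, g
  1-simplices (9): ad, af, bf, bg, ce, cf, df, ef, fg

giving chain groups C_0 ≅ Z^7, C_1 ≅ Z^9.

The boundary map ∂_1: C_1 → C_0 sends each edge [p,q] (with p < q) to q − p. For instance
  ∂df = f − d.
The resulting 7×9 matrix has rank 6, and its Smith normal form has invariant factors (1,1,1,1,1,1).

Now H_k = ker ∂_k / im ∂_{k+1}, so:

  H_0: rank C_0 − rank ∂_1 = 7 − 6 = 1, and the invariant factors of ∂_1 are all 1, so H_0 ≅ Z.
  H_1: rank ker ∂_1 − rank ∂_2 = (9 − 6) − 0 = 3, and there is no ∂_2, so H_1 ≅ Z^3.

As a check, the Euler characteristic is 7 − 9 = -2, which agrees with 1 − 3 = -2.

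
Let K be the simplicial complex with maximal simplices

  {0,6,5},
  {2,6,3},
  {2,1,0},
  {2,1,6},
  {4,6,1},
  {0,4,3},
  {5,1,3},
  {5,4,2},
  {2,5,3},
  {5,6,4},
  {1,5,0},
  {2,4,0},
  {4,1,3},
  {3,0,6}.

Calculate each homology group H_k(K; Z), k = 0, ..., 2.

H_0 ≅ Z,  H_1 ≅ Z^2,  H_2 ≅ Z.

We work with the vertex ordering 0 < 1 < 2 < 3 < 4 < 5 < 6. The simplices of K, each written with vertices in increasing order, are:

  0-simplices (7): [0], [1], [2], [3], [4], [5], [6]
  1-simplices (21): [0,1], [0,2], [0,3], [0,4], [0,5], [0,6], [1,2], [1,3], [1,4], [1,5], [1,6], [2,3], [2,4], [2,5], [2,6], [3,4], [3,5], [3,6], [4,5], [4,6], [5,6]
  2-simplices (14): [0,1,2], [0,1,5], [0,2,4], [0,3,4], [0,3,6], [0,5,6], [1,2,6], [1,3,4], [1,3,5], [1,4,6], [2,3,5], [2,3,6], [2,4,5], [4,5,6]

so the chain groups are C_0 ≅ Z^7, C_1 ≅ Z^21, C_2 ≅ Z^14.

∂_1: C_1 → C_0 sends each edge [p,q] (with p < q) to q − p. For instance
  ∂[0,1] = [1] − [0].
This gives a 7×21 integer matrix of rank 6; reducing to Smith normal form yields diagonal entries (1,1,1,1,1,1).

Boundary ∂_2: C_2 → C_1 acts by ∂[p,q,r] = [q,r] − [p,r] + [p,q]. For instance
  ∂[2,3,5] = [3,5] − [2,5] + [2,3],
  ∂[0,2,4] = [2,4] − [0,4] + [0,2].
As a 21×14 matrix over Z this has rank 13, with invariant factors (1,1,1,1,1,1,1,1,1,1,1,1,1).

From H_k ≅ ker(∂_k) / im(∂_{k+1}) we obtain:

  H_0: rank C_0 − rank ∂_1 = 7 − 6 = 1, and the invariant factors of ∂_1 are all 1, so H_0 = Z.
  H_1: rank ker ∂_1 − rank ∂_2 = (21 − 6) − 13 = 2, and the invariant factors of ∂_2 are all 1, so H_1 = Z^2.
  H_2: rank ker ∂_2 − rank ∂_3 = (14 − 13) − 0 = 1, and there is no ∂_3, so H_2 = Z.

(K is a triangulation of the torus T^2.)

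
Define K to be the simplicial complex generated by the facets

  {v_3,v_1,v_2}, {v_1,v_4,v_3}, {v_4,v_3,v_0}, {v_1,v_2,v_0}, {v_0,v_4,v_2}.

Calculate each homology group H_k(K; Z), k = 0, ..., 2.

H_0 ≅ Z,  H_1 ≅ Z,  H_2 = 0.

Take the total order v_0 < v_1 < v_2 < v_3 < v_4 on the vertex set. Then K (dimension 2) consists of the simplices:

  0-simplices (5): [v_0], [v_1], [v_2], [v_3], [v_4]
  1-simplices (10): [v_0,v_1], [v_0,v_2], [v_0,v_3], [v_0,v_4], [v_1,v_2], [v_1,v_3], [v_1,v_4], [v_2,v_3], [v_2,v_4], [v_3,v_4]
  2-simplices (5): [v_0,v_1,v_2], [v_0,v_2,v_4], [v_0,v_3,v_4], [v_1,v_2,v_3], [v_1,v_3,v_4]

Hence C_0 ≅ Z^5, C_1 ≅ Z^10, C_2 ≅ Z^5.

The boundary map ∂_1: C_1 → C_0 sends each edge [p,q] (with p < q) to q − p. For instance
  ∂[v_1,v_3] = [v_3] − [v_1].
The 5×10 boundary matrix has rank 4 and Smith normal form diag(1,1,1,1).

The boundary map ∂_2: C_2 → C_1 acts by ∂[p,q,r] = [q,r] − [p,r] + [p,q]. For instance
  ∂[v_0,v_3,v_4] = [v_3,v_4] − [v_0,v_4] + [v_0,v_3],
  ∂[v_0,v_2,v_4] = [v_2,v_4] − [v_0,v_4] + [v_0,v_2].
As a 10×5 matrix over Z this has rank 5, with invariant factors (1,1,1,1,1).

Reading off H_k = ker ∂_k / im ∂_{k+1}:

  H_0: rank C_0 − rank ∂_1 = 5 − 4 = 1, and the invariant factors of ∂_1 are all 1, so H_0 ≅ Z.
  H_1: rank ker ∂_1 − rank ∂_2 = (10 − 4) − 5 = 1, and the invariant factors of ∂_2 are all 1, so H_1 ≅ Z.
  H_2: rank ker ∂_2 − rank ∂_3 = (5 − 5) − 0 = 0, and there is no ∂_3, so H_2 ≅ 0.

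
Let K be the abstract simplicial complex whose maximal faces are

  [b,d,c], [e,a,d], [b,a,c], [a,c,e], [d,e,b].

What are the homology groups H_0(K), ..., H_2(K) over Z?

H_0 = Z,  H_1 = Z,  H_2 = 0.

Order the vertices as a < b < c < d < e. Listing each simplex with vertices in this order, K has dimension 2 with simplices:

  0-simplices (5): a, b, c, d, e
  1-simplices (10): ab, ac, ad, ae, bc, bd, be, cd, ce, de
  2-simplices (5): abc, ace, ade, bcd, bde

Hence C_0 ≅ Z^5, C_1 ≅ Z^10, C_2 ≅ Z^5.

Boundary ∂_1: C_1 → C_0 sends each edge [p,q] (with p < q) to q − p. For instance
  ∂ae = e − a.
As a 5×10 matrix over Z this has rank 4, with invariant factors (1,1,1,1).

∂_2: C_2 → C_1 acts by ∂[p,q,r] = [q,r] − [p,r] + [p,q]. For instance
  ∂bcd = cd − bd + bc,
  ∂bde = de − be + bd.
The resulting 10×5 matrix has rank 5, and its Smith normal form has invariant factors (1,1,1,1,1).

Computing H_k = (kernel of ∂_k) / (image of ∂_{k+1}):

  H_0: rank C_0 − rank ∂_1 = 5 − 4 = 1, and the invariant factors of ∂_1 are all 1, so H_0 ≅ Z.
  H_1: rank ker ∂_1 − rank ∂_2 = (10 − 4) − 5 = 1, and the invariant factors of ∂_2 are all 1, so H_1 ≅ Z.
  H_2: rank ker ∂_2 − rank ∂_3 = (5 − 5) − 0 = 0, and there is no ∂_3, so H_2 ≅ 0.

As a check, the Euler characteristic is 5 − 10 + 5 = 0, which agrees with 1 − 1 + 0 = 0.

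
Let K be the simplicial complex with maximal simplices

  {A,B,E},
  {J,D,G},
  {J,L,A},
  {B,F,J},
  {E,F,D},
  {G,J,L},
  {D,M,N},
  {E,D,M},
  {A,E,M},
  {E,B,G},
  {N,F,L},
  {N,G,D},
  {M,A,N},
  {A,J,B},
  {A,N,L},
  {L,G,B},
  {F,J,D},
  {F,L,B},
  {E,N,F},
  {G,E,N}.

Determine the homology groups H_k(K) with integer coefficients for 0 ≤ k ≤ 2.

H_0 = Z,  H_1 = Z × Z/2,  H_2 = 0.

Take the total order A < B < D < E < F < G < J < L < M < N on the vertex set. Then K (dimension 2) consists of the simplices:

  0-simplices (10): A, B, D, E, F, G, J, L, M, N
  1-simplices (30): AB, AE, AJ, AL, AM, AN, BE, BF, BG, BJ, BL, DE, DF, DG, DJ, DM, DN, EF, EG, EM, EN, FJ, FL, FN, GJ, GL, GN, JL, LN, MN
  2-simplices (20): ABE, ABJ, AEM, AJL, ALN, AMN, BEG, BFJ, BFL, BGL, DEF, DEM, DFJ, DGJ, DGN, DMN, EFN, EGN, FLN, GJL

so the chain groups are C_0 ≅ Z^10, C_1 ≅ Z^30, C_2 ≅ Z^20.

∂_1: C_1 → C_0 maps an edge to its endpoints' difference, ∂[p,q] = q − p. For instance
  ∂EM = M − E.
The 10×30 boundary matrix has rank 9 and Smith normal form diag(1,1,1,1,1,1,1,1,1).

The boundary map ∂_2: C_2 → C_1 sends each 2-simplex [p,q,r] to [q,r] − [p,r] + [p,q]. For instance
  ∂AJL = JL − AL + AJ,
  ∂BGL = GL − BL + BG.
The resulting 30×20 matrix has rank 20, and its Smith normal form has invariant factors (1,1,1,1,1,1,1,1,1,1,1,1,1,1,1,1,1,1,1,2).

Now H_k = ker ∂_k / im ∂_{k+1}, so:

  H_0: rank C_0 − rank ∂_1 = 10 − 9 = 1, and the invariant factors of ∂_1 are all 1, so H_0 ≅ Z.
  H_1: rank ker ∂_1 − rank ∂_2 = (30 − 9) − 20 = 1, and ∂_2 has invariant factor 2 > 1, so H_1 ≅ Z × Z/2.
  H_2: rank ker ∂_2 − rank ∂_3 = (20 − 20) − 0 = 0, and there is no ∂_3, so H_2 ≅ 0.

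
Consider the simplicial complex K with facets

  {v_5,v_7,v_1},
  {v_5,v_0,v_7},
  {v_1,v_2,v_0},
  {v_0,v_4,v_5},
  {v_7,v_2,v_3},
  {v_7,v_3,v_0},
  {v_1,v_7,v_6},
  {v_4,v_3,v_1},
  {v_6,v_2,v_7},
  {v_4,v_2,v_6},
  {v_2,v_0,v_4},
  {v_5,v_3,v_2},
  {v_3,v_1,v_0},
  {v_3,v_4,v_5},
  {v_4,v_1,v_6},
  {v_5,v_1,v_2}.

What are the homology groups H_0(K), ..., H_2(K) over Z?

K has 8 vertices, 24 edges, 16 triangles.
rank ∂_0 = 0, rank ∂_1 = 7 ⇒ b_0 = 8 − 0 − 7 = 1; all invariant factors of ∂_1 are 1 so no torsion. So H_0 = Z.
rank ∂_1 = 7, rank ∂_2 = 15 ⇒ b_1 = 24 − 7 − 15 = 2; all invariant factors of ∂_2 are 1 so no torsion. So H_1 = Z^2.
rank ∂_2 = 15, rank ∂_3 = 0 ⇒ b_2 = 16 − 15 − 0 = 1. So H_2 = Z.

H_0 = Z,  H_1 = Z^2,  H_2 = Z.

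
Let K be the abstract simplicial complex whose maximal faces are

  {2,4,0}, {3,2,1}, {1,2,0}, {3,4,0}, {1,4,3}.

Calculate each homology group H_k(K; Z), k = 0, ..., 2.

H_0 = Z,  H_1 = Z,  H_2 = 0.

Order the vertices as 0 < 1 < 2 < 3 < 4. Listing each simplex with vertices in this order, K has dimension 2 with simplices:

  0-simplices (5): [0], [1], [2], [3], [4]
  1-simplices (10): [0,1], [0,2], [0,3], [0,4], [1,2], [1,3], [1,4], [2,3], [2,4], [3,4]
  2-simplices (5): [0,1,2], [0,2,4], [0,3,4], [1,2,3], [1,3,4]

giving chain groups C_0 ≅ Z^5, C_1 ≅ Z^10, C_2 ≅ Z^5.

∂_1: C_1 → C_0 is given by ∂[p,q] = [q] − [p]. For instance
  ∂[1,4] = [4] − [1].
The resulting 5×10 matrix has rank 4, and its Smith normal form has invariant factors (1,1,1,1).

∂_2: C_2 → C_1 acts by ∂[p,q,r] = [q,r] − [p,r] + [p,q]. For instance
  ∂[0,2,4] = [2,4] − [0,4] + [0,2],
  ∂[0,1,2] = [1,2] − [0,2] + [0,1].
The 10×5 boundary matrix has rank 5 and Smith normal form diag(1,1,1,1,1).

Reading off H_k = ker ∂_k / im ∂_{k+1}:

  H_0: rank C_0 − rank ∂_1 = 5 − 4 = 1, and the invariant factors of ∂_1 are all 1, so H_0 = Z.
  H_1: rank ker ∂_1 − rank ∂_2 = (10 − 4) − 5 = 1, and the invariant factors of ∂_2 are all 1, so H_1 = Z.
  H_2: rank ker ∂_2 − rank ∂_3 = (5 − 5) − 0 = 0, and there is no ∂_3, so H_2 = 0.

(K is a triangulation of the Möbius band.)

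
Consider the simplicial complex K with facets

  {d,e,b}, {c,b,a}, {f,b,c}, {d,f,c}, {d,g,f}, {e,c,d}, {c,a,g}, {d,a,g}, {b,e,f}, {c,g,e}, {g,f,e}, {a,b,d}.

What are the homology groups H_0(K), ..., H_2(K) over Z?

We work with the vertex ordering a < b < c < d < e < f < g. The simplices of K, each written with vertices in increasing order, are:

  0-simplices (7): a, b, c, d, e, f, g
  1-simplices (18): ab, ac, ad, ag, bc, bd, be, bf, cd, ce, cf, cg, de, df, dg, ef, eg, fg
  2-simplices (12): abc, abd, acg, adg, bcf, bde, bef, cde, cdf, ceg, dfg, efg

Hence C_0 ≅ Z^7, C_1 ≅ Z^18, C_2 ≅ Z^12.

∂_1: C_1 → C_0 maps an edge to its endpoints' difference, ∂[p,q] = q − p. For instance
  ∂bf = f − b.
The 7×18 boundary matrix has rank 6 and Smith normal form diag(1,1,1,1,1,1).

The boundary map ∂_2: C_2 → C_1 acts by ∂[p,q,r] = [q,r] − [p,r] + [p,q]. For instance
  ∂cde = de − ce + cd,
  ∂abd = bd − ad + ab.
As a 18×12 matrix over Z this has rank 12, with invariant factors (1,1,1,1,1,1,1,1,1,1,1,2).

Now H_k = ker ∂_k / im ∂_{k+1}, so:

  H_0: rank C_0 − rank ∂_1 = 7 − 6 = 1, and the invariant factors of ∂_1 are all 1, so H_0 ≅ Z.
  H_1: rank ker ∂_1 − rank ∂_2 = (18 − 6) − 12 = 0, and ∂_2 has invariant factor 2 > 1, so H_1 ≅ Z_2.
  H_2: rank ker ∂_2 − rank ∂_3 = (12 − 12) − 0 = 0, and there is no ∂_3, so H_2 ≅ 0.

H_0 ≅ Z,  H_1 ≅ Z_2,  H_2 = 0.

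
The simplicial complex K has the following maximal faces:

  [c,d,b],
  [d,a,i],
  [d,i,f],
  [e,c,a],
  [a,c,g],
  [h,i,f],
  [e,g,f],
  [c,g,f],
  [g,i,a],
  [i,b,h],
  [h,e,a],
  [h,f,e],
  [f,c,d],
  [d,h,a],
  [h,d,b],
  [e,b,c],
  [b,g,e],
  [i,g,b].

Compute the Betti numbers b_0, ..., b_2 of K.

b_0 = 1, b_1 = 1, b_2 = 0.

Order the vertices as a < b < c < d < e < f < g < h < i. Listing each simplex with vertices in this order, K has dimension 2 with simplices:

  0-simplices (9): a, b, c, d, e, f, g, h, i
  1-simplices (27): ac, ad, ae, ag, ah, ai, bc, bd, be, bg, bh, bi, cd, ce, cf, cg, df, dh, di, ef, eg, eh, fg, fh, fi, gi, hi
  2-simplices (18): ace, acg, adh, adi, aeh, agi, bcd, bce, bdh, beg, bgi, bhi, cdf, cfg, dfi, efg, efh, fhi

giving chain groups C_0 ≅ Z^9, C_1 ≅ Z^27, C_2 ≅ Z^18.

Boundary ∂_1: C_1 → C_0 is given by ∂[p,q] = [q] − [p]. For instance
  ∂ce = e − c.
The 9×27 boundary matrix has rank 8 and Smith normal form diag(1,1,1,1,1,1,1,1).

The boundary map ∂_2: C_2 → C_1 sends each 2-simplex [p,q,r] to [q,r] − [p,r] + [p,q]. For instance
  ∂agi = gi − ai + ag,
  ∂bcd = cd − bd + bc.
This gives a 27×18 integer matrix of rank 18; reducing to Smith normal form yields diagonal entries (1,1,1,1,1,1,1,1,1,1,1,1,1,1,1,1,1,2).

Now H_k = ker ∂_k / im ∂_{k+1}, so:

  H_0: rank C_0 − rank ∂_1 = 9 − 8 = 1, and the invariant factors of ∂_1 are all 1, so H_0 ≅ Z.
  H_1: rank ker ∂_1 − rank ∂_2 = (27 − 8) − 18 = 1, and ∂_2 has invariant factor 2 > 1, so H_1 ≅ Z ⊕ Z/2Z.
  H_2: rank ker ∂_2 − rank ∂_3 = (18 − 18) − 0 = 0, and there is no ∂_3, so H_2 ≅ 0.

As a check, the Euler characteristic is 9 − 27 + 18 = 0, which agrees with 1 − 1 + 0 = 0.
(K is a triangulation of the Klein bottle.)

Hence the Betti numbers are b_0 = 1, b_1 = 1, b_2 = 0.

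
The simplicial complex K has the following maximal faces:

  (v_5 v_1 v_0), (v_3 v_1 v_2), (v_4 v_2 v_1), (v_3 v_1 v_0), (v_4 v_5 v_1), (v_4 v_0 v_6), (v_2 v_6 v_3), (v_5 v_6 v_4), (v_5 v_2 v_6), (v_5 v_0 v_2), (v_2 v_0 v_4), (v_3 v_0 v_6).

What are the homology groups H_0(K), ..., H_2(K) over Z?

K has 7 vertices, 18 edges, 12 triangles.
rank ∂_0 = 0, rank ∂_1 = 6 ⇒ b_0 = 7 − 0 − 6 = 1; all invariant factors of ∂_1 are 1 so no torsion. So H_0 ≅ Z.
rank ∂_1 = 6, rank ∂_2 = 12 ⇒ b_1 = 18 − 6 − 12 = 0; ∂_2 has invariant factor(s) [2] giving torsion. So H_1 ≅ Z/2.
rank ∂_2 = 12, rank ∂_3 = 0 ⇒ b_2 = 12 − 12 − 0 = 0. So H_2 ≅ 0.

H_0 ≅ Z,  H_1 ≅ Z/2,  H_2 = 0.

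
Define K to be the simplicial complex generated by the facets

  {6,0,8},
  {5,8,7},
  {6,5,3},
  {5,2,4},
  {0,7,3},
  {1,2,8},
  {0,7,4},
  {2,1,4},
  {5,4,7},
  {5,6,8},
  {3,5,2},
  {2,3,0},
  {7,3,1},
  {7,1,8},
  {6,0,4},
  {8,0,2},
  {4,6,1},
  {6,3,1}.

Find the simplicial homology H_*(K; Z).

H_0 ≅ Z,  H_1 ≅ Z^2,  H_2 ≅ Z.

Order the vertices as 0 < 1 < 2 < 3 < 4 < 5 < 6 < 7 < 8. Listing each simplex with vertices in this order, K has dimension 2 with simplices:

  0-simplices (9): [0], [1], [2], [3], [4], [5], [6], [7], [8]
  1-simplices (27): (27 of them)
  2-simplices (18): [0,2,3], [0,2,8], [0,3,7], [0,4,6], [0,4,7], [0,6,8], [1,2,4], [1,2,8], [1,3,6], [1,3,7], [1,4,6], [1,7,8], [2,3,5], [2,4,5], [3,5,6], [4,5,7], [5,6,8], [5,7,8]

Hence C_0 ≅ Z^9, C_1 ≅ Z^27, C_2 ≅ Z^18.

∂_1: C_1 → C_0 sends each edge [p,q] (with p < q) to q − p.
As a 9×27 matrix over Z this has rank 8, with invariant factors (1,1,1,1,1,1,1,1).

∂_2: C_2 → C_1 acts by ∂[p,q,r] = [q,r] − [p,r] + [p,q]. For instance
  ∂[1,3,6] = [3,6] − [1,6] + [1,3],
  ∂[5,7,8] = [7,8] − [5,8] + [5,7].
As a 27×18 matrix over Z this has rank 17, with invariant factors (1,1,1,1,1,1,1,1,1,1,1,1,1,1,1,1,1).

From H_k ≅ ker(∂_k) / im(∂_{k+1}) we obtain:

  H_0: rank C_0 − rank ∂_1 = 9 − 8 = 1, and the invariant factors of ∂_1 are all 1, so H_0 = Z.
  H_1: rank ker ∂_1 − rank ∂_2 = (27 − 8) − 17 = 2, and the invariant factors of ∂_2 are all 1, so H_1 = Z^2.
  H_2: rank ker ∂_2 − rank ∂_3 = (18 − 17) − 0 = 1, and there is no ∂_3, so H_2 = Z.

As a check, the Euler characteristic is 9 − 27 + 18 = 0, which agrees with 1 − 2 + 1 = 0.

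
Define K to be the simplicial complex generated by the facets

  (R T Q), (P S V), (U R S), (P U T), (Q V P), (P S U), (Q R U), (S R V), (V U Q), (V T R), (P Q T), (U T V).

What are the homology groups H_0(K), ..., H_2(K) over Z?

H_0 ≅ Z,  H_1 ≅ Z/2,  H_2 = 0.

Fix the vertex order P < Q < R < S < T < U < V and write every simplex with vertices in increasing order. Then dim K = 2 and the simplices of K are:

  0-simplices (7): P, Q, R, S, T, U, V
  1-simplices (18): PQ, PS, PT, PU, PV, QR, QT, QU, QV, RS, RT, RU, RV, SU, SV, TU, TV, UV
  2-simplices (12): PQT, PQV, PSU, PSV, PTU, QRT, QRU, QUV, RSU, RSV, RTV, TUV

so the chain groups are C_0 ≅ Z^7, C_1 ≅ Z^18, C_2 ≅ Z^12.

Boundary ∂_1: C_1 → C_0 sends each edge [p,q] (with p < q) to q − p.
The 7×18 boundary matrix has rank 6 and Smith normal form diag(1,1,1,1,1,1).

∂_2: C_2 → C_1 maps a triangle to the signed sum of its edges. For instance
  ∂QRU = RU − QU + QR,
  ∂QUV = UV − QV + QU.
As a 18×12 matrix over Z this has rank 12, with invariant factors (1,1,1,1,1,1,1,1,1,1,1,2).

Reading off H_k = ker ∂_k / im ∂_{k+1}:

  H_0: rank C_0 − rank ∂_1 = 7 − 6 = 1, and the invariant factors of ∂_1 are all 1, so H_0 = Z.
  H_1: rank ker ∂_1 − rank ∂_2 = (18 − 6) − 12 = 0, and ∂_2 has invariant factor 2 > 1, so H_1 = Z/2.
  H_2: rank ker ∂_2 − rank ∂_3 = (12 − 12) − 0 = 0, and there is no ∂_3, so H_2 = 0.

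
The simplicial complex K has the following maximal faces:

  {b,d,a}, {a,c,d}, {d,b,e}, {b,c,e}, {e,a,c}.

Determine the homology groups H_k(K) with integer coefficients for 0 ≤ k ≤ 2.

H_0 ≅ Z,  H_1 ≅ Z,  H_2 = 0.

K has 5 vertices, 10 edges, 5 triangles.
rank ∂_0 = 0, rank ∂_1 = 4 ⇒ b_0 = 5 − 0 − 4 = 1; all invariant factors of ∂_1 are 1 so no torsion. So H_0 ≅ Z.
rank ∂_1 = 4, rank ∂_2 = 5 ⇒ b_1 = 10 − 4 − 5 = 1; all invariant factors of ∂_2 are 1 so no torsion. So H_1 ≅ Z.
rank ∂_2 = 5, rank ∂_3 = 0 ⇒ b_2 = 5 − 5 − 0 = 0. So H_2 ≅ 0.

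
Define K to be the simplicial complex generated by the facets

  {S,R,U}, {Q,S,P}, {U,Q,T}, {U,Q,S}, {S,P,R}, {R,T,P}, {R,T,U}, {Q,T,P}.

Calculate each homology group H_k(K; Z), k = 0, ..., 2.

H_0 ≅ Z,  H_1 = 0,  H_2 ≅ Z.

Order the vertices as P < Q < R < S < T < U. Listing each simplex with vertices in this order, K has dimension 2 with simplices:

  0-simplices (6): P, Q, R, S, T, U
  1-simplices (12): PQ, PR, PS, PT, QS, QT, QU, RS, RT, RU, SU, TU
  2-simplices (8): PQS, PQT, PRS, PRT, QSU, QTU, RSU, RTU

so the chain groups are C_0 ≅ Z^6, C_1 ≅ Z^12, C_2 ≅ Z^8.

Boundary ∂_1: C_1 → C_0 is given by ∂[p,q] = [q] − [p]. For instance
  ∂PR = R − P.
The 6×12 boundary matrix has rank 5 and Smith normal form diag(1,1,1,1,1).

Boundary ∂_2: C_2 → C_1 maps a triangle to the signed sum of its edges. For instance
  ∂QTU = TU − QU + QT,
  ∂RTU = TU − RU + RT.
As a 12×8 matrix over Z this has rank 7, with invariant factors (1,1,1,1,1,1,1).

Now H_k = ker ∂_k / im ∂_{k+1}, so:

  H_0: rank C_0 − rank ∂_1 = 6 − 5 = 1, and the invariant factors of ∂_1 are all 1, so H_0 = Z.
  H_1: rank ker ∂_1 − rank ∂_2 = (12 − 5) − 7 = 0, and the invariant factors of ∂_2 are all 1, so H_1 = 0.
  H_2: rank ker ∂_2 − rank ∂_3 = (8 − 7) − 0 = 1, and there is no ∂_3, so H_2 = Z.

As a check, the Euler characteristic is 6 − 12 + 8 = 2, which agrees with 1 − 0 + 1 = 2.
(K is a triangulation of the 2-sphere S^2.)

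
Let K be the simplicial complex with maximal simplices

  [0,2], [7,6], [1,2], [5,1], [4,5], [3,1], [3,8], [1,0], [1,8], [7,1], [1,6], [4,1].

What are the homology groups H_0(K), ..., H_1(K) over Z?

Take the total order 0 < 1 < 2 < 3 < 4 < 5 < 6 < 7 < 8 on the vertex set. Then K (dimension 1) consists of the simplices:

  0-simplices (9): [0], [1], [2], [3], [4], [5], [6], [7], [8]
  1-simplices (12): [0,1], [0,2], [1,2], [1,3], [1,4], [1,5], [1,6], [1,7], [1,8], [3,8], [4,5], [6,7]

giving chain groups C_0 ≅ Z^9, C_1 ≅ Z^12.

The boundary map ∂_1: C_1 → C_0 maps an edge to its endpoints' difference, ∂[p,q] = q − p. For instance
  ∂[6,7] = [7] − [6].
The 9×12 boundary matrix has rank 8 and Smith normal form diag(1,1,1,1,1,1,1,1).

Computing H_k = (kernel of ∂_k) / (image of ∂_{k+1}):

  H_0: rank C_0 − rank ∂_1 = 9 − 8 = 1, and the invariant factors of ∂_1 are all 1, so H_0 = Z.
  H_1: rank ker ∂_1 − rank ∂_2 = (12 − 8) − 0 = 4, and there is no ∂_2, so H_1 = Z^4.

H_0 ≅ Z,  H_1 ≅ Z^4.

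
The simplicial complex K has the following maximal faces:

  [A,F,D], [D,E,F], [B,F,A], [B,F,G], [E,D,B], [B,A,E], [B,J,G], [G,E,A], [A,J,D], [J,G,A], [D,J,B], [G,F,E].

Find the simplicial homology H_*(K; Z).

Order the vertices as A < B < D < E < F < G < J. Listing each simplex with vertices in this order, K has dimension 2 with simplices:

  0-simplices (7): A, B, D, E, F, G, J
  1-simplices (18): AB, AD, AE, AF, AG, AJ, BD, BE, BF, BG, BJ, DE, DF, DJ, EF, EG, FG, GJ
  2-simplices (12): ABE, ABF, ADF, ADJ, AEG, AGJ, BDE, BDJ, BFG, BGJ, DEF, EFG

giving chain groups C_0 ≅ Z^7, C_1 ≅ Z^18, C_2 ≅ Z^12.

∂_1: C_1 → C_0 sends each edge [p,q] (with p < q) to q − p.
As a 7×18 matrix over Z this has rank 6, with invariant factors (1,1,1,1,1,1).

Boundary ∂_2: C_2 → C_1 maps a triangle to the signed sum of its edges. For instance
  ∂ABE = BE − AE + AB,
  ∂AEG = EG − AG + AE.
As a 18×12 matrix over Z this has rank 12, with invariant factors (1,1,1,1,1,1,1,1,1,1,1,2).

Computing H_k = (kernel of ∂_k) / (image of ∂_{k+1}):

  H_0: rank C_0 − rank ∂_1 = 7 − 6 = 1, and the invariant factors of ∂_1 are all 1, so H_0 ≅ Z.
  H_1: rank ker ∂_1 − rank ∂_2 = (18 − 6) − 12 = 0, and ∂_2 has invariant factor 2 > 1, so H_1 ≅ Z/2Z.
  H_2: rank ker ∂_2 − rank ∂_3 = (12 − 12) − 0 = 0, and there is no ∂_3, so H_2 ≅ 0.

H_0 ≅ Z,  H_1 ≅ Z/2Z,  H_2 = 0.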